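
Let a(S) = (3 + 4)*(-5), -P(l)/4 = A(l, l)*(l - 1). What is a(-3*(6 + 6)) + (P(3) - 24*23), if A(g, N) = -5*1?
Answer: -547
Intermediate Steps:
A(g, N) = -5
P(l) = -20 + 20*l (P(l) = -(-20)*(l - 1) = -(-20)*(-1 + l) = -4*(5 - 5*l) = -20 + 20*l)
a(S) = -35 (a(S) = 7*(-5) = -35)
a(-3*(6 + 6)) + (P(3) - 24*23) = -35 + ((-20 + 20*3) - 24*23) = -35 + ((-20 + 60) - 552) = -35 + (40 - 552) = -35 - 512 = -547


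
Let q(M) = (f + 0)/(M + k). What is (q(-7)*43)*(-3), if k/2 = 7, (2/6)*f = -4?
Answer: 1548/7 ≈ 221.14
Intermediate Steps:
f = -12 (f = 3*(-4) = -12)
k = 14 (k = 2*7 = 14)
q(M) = -12/(14 + M) (q(M) = (-12 + 0)/(M + 14) = -12/(14 + M))
(q(-7)*43)*(-3) = (-12/(14 - 7)*43)*(-3) = (-12/7*43)*(-3) = (-12*⅐*43)*(-3) = -12/7*43*(-3) = -516/7*(-3) = 1548/7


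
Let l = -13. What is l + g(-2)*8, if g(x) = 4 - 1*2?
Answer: 3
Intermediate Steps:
g(x) = 2 (g(x) = 4 - 2 = 2)
l + g(-2)*8 = -13 + 2*8 = -13 + 16 = 3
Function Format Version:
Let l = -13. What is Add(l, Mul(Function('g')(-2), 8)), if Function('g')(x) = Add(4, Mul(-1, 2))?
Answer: 3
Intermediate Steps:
Function('g')(x) = 2 (Function('g')(x) = Add(4, -2) = 2)
Add(l, Mul(Function('g')(-2), 8)) = Add(-13, Mul(2, 8)) = Add(-13, 16) = 3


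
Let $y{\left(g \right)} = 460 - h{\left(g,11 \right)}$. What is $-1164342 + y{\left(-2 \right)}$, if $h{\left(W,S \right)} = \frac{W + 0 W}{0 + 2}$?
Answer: $-1163881$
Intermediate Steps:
$h{\left(W,S \right)} = \frac{W}{2}$ ($h{\left(W,S \right)} = \frac{W + 0}{2} = W \frac{1}{2} = \frac{W}{2}$)
$y{\left(g \right)} = 460 - \frac{g}{2}$
$-1164342 + y{\left(-2 \right)} = -1164342 + \left(460 - -1\right) = -1164342 + \left(460 + 1\right) = -1164342 + 461 = -1163881$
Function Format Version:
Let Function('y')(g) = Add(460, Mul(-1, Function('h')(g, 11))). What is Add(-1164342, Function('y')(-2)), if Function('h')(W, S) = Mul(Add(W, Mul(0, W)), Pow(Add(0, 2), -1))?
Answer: -1163881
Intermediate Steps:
Function('h')(W, S) = Mul(Rational(1, 2), W) (Function('h')(W, S) = Mul(Add(W, 0), Pow(2, -1)) = Mul(W, Rational(1, 2)) = Mul(Rational(1, 2), W))
Function('y')(g) = Add(460, Mul(Rational(-1, 2), g)) (Function('y')(g) = Add(460, Mul(-1, Mul(Rational(1, 2), g))) = Add(460, Mul(Rational(-1, 2), g)))
Add(-1164342, Function('y')(-2)) = Add(-1164342, Add(460, Mul(Rational(-1, 2), -2))) = Add(-1164342, Add(460, 1)) = Add(-1164342, 461) = -1163881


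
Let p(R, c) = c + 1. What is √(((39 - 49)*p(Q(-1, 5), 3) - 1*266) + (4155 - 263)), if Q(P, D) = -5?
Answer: √3586 ≈ 59.883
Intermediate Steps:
p(R, c) = 1 + c
√(((39 - 49)*p(Q(-1, 5), 3) - 1*266) + (4155 - 263)) = √(((39 - 49)*(1 + 3) - 1*266) + (4155 - 263)) = √((-10*4 - 266) + 3892) = √((-40 - 266) + 3892) = √(-306 + 3892) = √3586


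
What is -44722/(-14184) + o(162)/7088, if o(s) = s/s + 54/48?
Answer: 317019677/100536192 ≈ 3.1533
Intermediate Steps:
o(s) = 17/8 (o(s) = 1 + 54*(1/48) = 1 + 9/8 = 17/8)
-44722/(-14184) + o(162)/7088 = -44722/(-14184) + (17/8)/7088 = -44722*(-1/14184) + (17/8)*(1/7088) = 22361/7092 + 17/56704 = 317019677/100536192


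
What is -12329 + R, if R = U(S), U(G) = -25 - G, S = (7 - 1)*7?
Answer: -12396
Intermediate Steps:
S = 42 (S = 6*7 = 42)
R = -67 (R = -25 - 1*42 = -25 - 42 = -67)
-12329 + R = -12329 - 67 = -12396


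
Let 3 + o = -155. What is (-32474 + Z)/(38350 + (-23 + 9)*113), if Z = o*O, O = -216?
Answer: 827/18384 ≈ 0.044985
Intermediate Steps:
o = -158 (o = -3 - 155 = -158)
Z = 34128 (Z = -158*(-216) = 34128)
(-32474 + Z)/(38350 + (-23 + 9)*113) = (-32474 + 34128)/(38350 + (-23 + 9)*113) = 1654/(38350 - 14*113) = 1654/(38350 - 1582) = 1654/36768 = 1654*(1/36768) = 827/18384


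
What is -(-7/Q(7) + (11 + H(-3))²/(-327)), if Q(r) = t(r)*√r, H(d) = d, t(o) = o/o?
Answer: 64/327 + √7 ≈ 2.8415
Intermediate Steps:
t(o) = 1
Q(r) = √r (Q(r) = 1*√r = √r)
-(-7/Q(7) + (11 + H(-3))²/(-327)) = -(-7*√7/7 + (11 - 3)²/(-327)) = -(-√7 + 8²*(-1/327)) = -(-√7 + 64*(-1/327)) = -(-√7 - 64/327) = -(-64/327 - √7) = 64/327 + √7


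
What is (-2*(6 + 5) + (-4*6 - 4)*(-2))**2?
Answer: 1156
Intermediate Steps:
(-2*(6 + 5) + (-4*6 - 4)*(-2))**2 = (-2*11 + (-24 - 4)*(-2))**2 = (-22 - 28*(-2))**2 = (-22 + 56)**2 = 34**2 = 1156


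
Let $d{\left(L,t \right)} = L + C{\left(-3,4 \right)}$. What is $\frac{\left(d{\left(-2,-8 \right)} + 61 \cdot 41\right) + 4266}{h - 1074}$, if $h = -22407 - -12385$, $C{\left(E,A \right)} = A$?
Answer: $- \frac{6769}{11096} \approx -0.61004$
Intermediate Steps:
$h = -10022$ ($h = -22407 + 12385 = -10022$)
$d{\left(L,t \right)} = 4 + L$ ($d{\left(L,t \right)} = L + 4 = 4 + L$)
$\frac{\left(d{\left(-2,-8 \right)} + 61 \cdot 41\right) + 4266}{h - 1074} = \frac{\left(\left(4 - 2\right) + 61 \cdot 41\right) + 4266}{-10022 - 1074} = \frac{\left(2 + 2501\right) + 4266}{-11096} = \left(2503 + 4266\right) \left(- \frac{1}{11096}\right) = 6769 \left(- \frac{1}{11096}\right) = - \frac{6769}{11096}$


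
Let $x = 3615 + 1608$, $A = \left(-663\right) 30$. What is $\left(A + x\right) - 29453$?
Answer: $-44120$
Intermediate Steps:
$A = -19890$
$x = 5223$
$\left(A + x\right) - 29453 = \left(-19890 + 5223\right) - 29453 = -14667 - 29453 = -44120$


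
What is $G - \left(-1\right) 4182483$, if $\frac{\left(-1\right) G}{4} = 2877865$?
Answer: $-7328977$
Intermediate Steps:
$G = -11511460$ ($G = \left(-4\right) 2877865 = -11511460$)
$G - \left(-1\right) 4182483 = -11511460 - \left(-1\right) 4182483 = -11511460 - -4182483 = -11511460 + 4182483 = -7328977$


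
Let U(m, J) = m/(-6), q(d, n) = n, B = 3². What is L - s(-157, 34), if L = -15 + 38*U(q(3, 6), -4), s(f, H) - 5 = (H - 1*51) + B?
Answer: -50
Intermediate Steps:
B = 9
s(f, H) = -37 + H (s(f, H) = 5 + ((H - 1*51) + 9) = 5 + ((H - 51) + 9) = 5 + ((-51 + H) + 9) = 5 + (-42 + H) = -37 + H)
U(m, J) = -m/6 (U(m, J) = m*(-⅙) = -m/6)
L = -53 (L = -15 + 38*(-⅙*6) = -15 + 38*(-1) = -15 - 38 = -53)
L - s(-157, 34) = -53 - (-37 + 34) = -53 - 1*(-3) = -53 + 3 = -50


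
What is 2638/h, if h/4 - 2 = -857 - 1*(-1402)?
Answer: 1319/1094 ≈ 1.2057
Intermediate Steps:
h = 2188 (h = 8 + 4*(-857 - 1*(-1402)) = 8 + 4*(-857 + 1402) = 8 + 4*545 = 8 + 2180 = 2188)
2638/h = 2638/2188 = 2638*(1/2188) = 1319/1094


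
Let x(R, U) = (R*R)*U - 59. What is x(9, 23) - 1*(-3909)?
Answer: 5713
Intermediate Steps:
x(R, U) = -59 + U*R² (x(R, U) = R²*U - 59 = U*R² - 59 = -59 + U*R²)
x(9, 23) - 1*(-3909) = (-59 + 23*9²) - 1*(-3909) = (-59 + 23*81) + 3909 = (-59 + 1863) + 3909 = 1804 + 3909 = 5713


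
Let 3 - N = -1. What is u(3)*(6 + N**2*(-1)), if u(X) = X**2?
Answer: -90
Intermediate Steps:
N = 4 (N = 3 - 1*(-1) = 3 + 1 = 4)
u(3)*(6 + N**2*(-1)) = 3**2*(6 + 4**2*(-1)) = 9*(6 + 16*(-1)) = 9*(6 - 16) = 9*(-10) = -90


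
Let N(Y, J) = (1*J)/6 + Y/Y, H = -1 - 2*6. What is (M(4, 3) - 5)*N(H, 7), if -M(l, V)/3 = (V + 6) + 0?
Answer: -208/3 ≈ -69.333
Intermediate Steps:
H = -13 (H = -1 - 12 = -13)
M(l, V) = -18 - 3*V (M(l, V) = -3*((V + 6) + 0) = -3*((6 + V) + 0) = -3*(6 + V) = -18 - 3*V)
N(Y, J) = 1 + J/6 (N(Y, J) = J*(1/6) + 1 = J/6 + 1 = 1 + J/6)
(M(4, 3) - 5)*N(H, 7) = ((-18 - 3*3) - 5)*(1 + (1/6)*7) = ((-18 - 9) - 5)*(1 + 7/6) = (-27 - 5)*(13/6) = -32*13/6 = -208/3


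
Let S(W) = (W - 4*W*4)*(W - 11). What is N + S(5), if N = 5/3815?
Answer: 343351/763 ≈ 450.00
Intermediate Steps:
S(W) = -15*W*(-11 + W) (S(W) = (W - 16*W)*(-11 + W) = (-15*W)*(-11 + W) = -15*W*(-11 + W))
N = 1/763 (N = 5*(1/3815) = 1/763 ≈ 0.0013106)
N + S(5) = 1/763 + 15*5*(11 - 1*5) = 1/763 + 15*5*(11 - 5) = 1/763 + 15*5*6 = 1/763 + 450 = 343351/763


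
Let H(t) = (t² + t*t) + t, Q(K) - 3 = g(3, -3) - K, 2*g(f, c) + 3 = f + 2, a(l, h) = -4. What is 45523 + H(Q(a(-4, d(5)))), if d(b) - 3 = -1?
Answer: 45659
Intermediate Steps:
d(b) = 2 (d(b) = 3 - 1 = 2)
g(f, c) = -½ + f/2 (g(f, c) = -3/2 + (f + 2)/2 = -3/2 + (2 + f)/2 = -3/2 + (1 + f/2) = -½ + f/2)
Q(K) = 4 - K (Q(K) = 3 + ((-½ + (½)*3) - K) = 3 + ((-½ + 3/2) - K) = 3 + (1 - K) = 4 - K)
H(t) = t + 2*t² (H(t) = (t² + t²) + t = 2*t² + t = t + 2*t²)
45523 + H(Q(a(-4, d(5)))) = 45523 + (4 - 1*(-4))*(1 + 2*(4 - 1*(-4))) = 45523 + (4 + 4)*(1 + 2*(4 + 4)) = 45523 + 8*(1 + 2*8) = 45523 + 8*(1 + 16) = 45523 + 8*17 = 45523 + 136 = 45659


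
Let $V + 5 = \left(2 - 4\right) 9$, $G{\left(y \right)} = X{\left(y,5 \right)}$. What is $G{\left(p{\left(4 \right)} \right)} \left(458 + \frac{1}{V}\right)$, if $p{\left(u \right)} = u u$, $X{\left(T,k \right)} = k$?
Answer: $\frac{52665}{23} \approx 2289.8$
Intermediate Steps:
$p{\left(u \right)} = u^{2}$
$G{\left(y \right)} = 5$
$V = -23$ ($V = -5 + \left(2 - 4\right) 9 = -5 - 18 = -23$)
$G{\left(p{\left(4 \right)} \right)} \left(458 + \frac{1}{V}\right) = 5 \left(458 + \frac{1}{-23}\right) = 5 \left(458 - \frac{1}{23}\right) = 5 \cdot \frac{10533}{23} = \frac{52665}{23}$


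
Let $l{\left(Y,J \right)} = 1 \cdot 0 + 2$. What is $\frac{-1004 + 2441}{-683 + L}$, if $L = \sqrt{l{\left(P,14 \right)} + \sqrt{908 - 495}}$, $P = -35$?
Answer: $- \frac{1437}{683 - \sqrt{2 + \sqrt{413}}} \approx -2.1186$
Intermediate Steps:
$l{\left(Y,J \right)} = 2$ ($l{\left(Y,J \right)} = 0 + 2 = 2$)
$L = \sqrt{2 + \sqrt{413}}$ ($L = \sqrt{2 + \sqrt{908 - 495}} = \sqrt{2 + \sqrt{413}} \approx 4.7247$)
$\frac{-1004 + 2441}{-683 + L} = \frac{-1004 + 2441}{-683 + \sqrt{2 + \sqrt{413}}} = \frac{1437}{-683 + \sqrt{2 + \sqrt{413}}}$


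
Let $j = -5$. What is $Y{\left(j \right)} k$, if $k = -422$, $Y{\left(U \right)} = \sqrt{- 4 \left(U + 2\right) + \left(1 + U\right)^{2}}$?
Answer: $- 844 \sqrt{7} \approx -2233.0$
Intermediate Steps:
$Y{\left(U \right)} = \sqrt{-8 + \left(1 + U\right)^{2} - 4 U}$ ($Y{\left(U \right)} = \sqrt{- 4 \left(2 + U\right) + \left(1 + U\right)^{2}} = \sqrt{\left(-8 - 4 U\right) + \left(1 + U\right)^{2}} = \sqrt{-8 + \left(1 + U\right)^{2} - 4 U}$)
$Y{\left(j \right)} k = \sqrt{-7 + \left(-5\right)^{2} - -10} \left(-422\right) = \sqrt{-7 + 25 + 10} \left(-422\right) = \sqrt{28} \left(-422\right) = 2 \sqrt{7} \left(-422\right) = - 844 \sqrt{7}$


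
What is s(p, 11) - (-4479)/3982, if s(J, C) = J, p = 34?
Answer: 139867/3982 ≈ 35.125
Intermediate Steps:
s(p, 11) - (-4479)/3982 = 34 - (-4479)/3982 = 34 - 1*(-4479/3982) = 34 + 4479/3982 = 139867/3982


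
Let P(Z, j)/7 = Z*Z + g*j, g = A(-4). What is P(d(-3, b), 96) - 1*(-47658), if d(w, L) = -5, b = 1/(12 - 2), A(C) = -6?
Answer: 43801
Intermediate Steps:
g = -6
b = 1/10 ≈ 0.10000
P(Z, j) = -42*j + 7*Z**2 (P(Z, j) = 7*(Z*Z - 6*j) = 7*(Z**2 - 6*j) = -42*j + 7*Z**2)
P(d(-3, b), 96) - 1*(-47658) = (-42*96 + 7*(-5)**2) - 1*(-47658) = (-4032 + 7*25) + 47658 = (-4032 + 175) + 47658 = -3857 + 47658 = 43801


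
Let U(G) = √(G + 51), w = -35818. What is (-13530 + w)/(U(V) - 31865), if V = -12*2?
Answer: 786237010/507689099 + 74022*√3/507689099 ≈ 1.5489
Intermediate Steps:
V = -24
U(G) = √(51 + G)
(-13530 + w)/(U(V) - 31865) = (-13530 - 35818)/(√(51 - 24) - 31865) = -49348/(√27 - 31865) = -49348/(3*√3 - 31865) = -49348/(-31865 + 3*√3)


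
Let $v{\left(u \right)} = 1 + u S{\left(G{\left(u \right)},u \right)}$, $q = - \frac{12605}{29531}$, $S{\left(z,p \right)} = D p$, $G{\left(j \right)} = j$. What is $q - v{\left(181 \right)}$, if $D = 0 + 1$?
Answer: $- \frac{967507227}{29531} \approx -32762.0$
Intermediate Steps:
$D = 1$
$S{\left(z,p \right)} = p$ ($S{\left(z,p \right)} = 1 p = p$)
$q = - \frac{12605}{29531}$ ($q = \left(-12605\right) \frac{1}{29531} = - \frac{12605}{29531} \approx -0.42684$)
$v{\left(u \right)} = 1 + u^{2}$ ($v{\left(u \right)} = 1 + u u = 1 + u^{2}$)
$q - v{\left(181 \right)} = - \frac{12605}{29531} - \left(1 + 181^{2}\right) = - \frac{12605}{29531} - \left(1 + 32761\right) = - \frac{12605}{29531} - 32762 = - \frac{967507227}{29531}$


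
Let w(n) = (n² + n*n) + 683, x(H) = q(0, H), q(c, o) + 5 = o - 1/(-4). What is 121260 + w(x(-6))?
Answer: 977393/8 ≈ 1.2217e+5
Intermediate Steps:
q(c, o) = -19/4 + o (q(c, o) = -5 + (o - 1/(-4)) = -5 + (o - 1*(-¼)) = -5 + (o + ¼) = -5 + (¼ + o) = -19/4 + o)
x(H) = -19/4 + H
w(n) = 683 + 2*n² (w(n) = (n² + n²) + 683 = 2*n² + 683 = 683 + 2*n²)
121260 + w(x(-6)) = 121260 + (683 + 2*(-19/4 - 6)²) = 121260 + (683 + 2*(-43/4)²) = 121260 + (683 + 2*(1849/16)) = 121260 + (683 + 1849/8) = 121260 + 7313/8 = 977393/8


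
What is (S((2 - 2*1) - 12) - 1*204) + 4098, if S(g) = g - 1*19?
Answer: 3863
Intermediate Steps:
S(g) = -19 + g (S(g) = g - 19 = -19 + g)
(S((2 - 2*1) - 12) - 1*204) + 4098 = ((-19 + ((2 - 2*1) - 12)) - 1*204) + 4098 = ((-19 + ((2 - 2) - 12)) - 204) + 4098 = ((-19 + (0 - 12)) - 204) + 4098 = ((-19 - 12) - 204) + 4098 = (-31 - 204) + 4098 = -235 + 4098 = 3863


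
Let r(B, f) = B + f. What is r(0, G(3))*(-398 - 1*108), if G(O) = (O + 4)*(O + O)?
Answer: -21252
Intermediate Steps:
G(O) = 2*O*(4 + O) (G(O) = (4 + O)*(2*O) = 2*O*(4 + O))
r(0, G(3))*(-398 - 1*108) = (0 + 2*3*(4 + 3))*(-398 - 1*108) = (0 + 2*3*7)*(-398 - 108) = (0 + 42)*(-506) = 42*(-506) = -21252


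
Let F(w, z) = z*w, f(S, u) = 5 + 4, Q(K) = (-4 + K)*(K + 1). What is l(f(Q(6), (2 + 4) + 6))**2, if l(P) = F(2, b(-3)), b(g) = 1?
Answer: 4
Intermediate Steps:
Q(K) = (1 + K)*(-4 + K) (Q(K) = (-4 + K)*(1 + K) = (1 + K)*(-4 + K))
f(S, u) = 9
F(w, z) = w*z
l(P) = 2 (l(P) = 2*1 = 2)
l(f(Q(6), (2 + 4) + 6))**2 = 2**2 = 4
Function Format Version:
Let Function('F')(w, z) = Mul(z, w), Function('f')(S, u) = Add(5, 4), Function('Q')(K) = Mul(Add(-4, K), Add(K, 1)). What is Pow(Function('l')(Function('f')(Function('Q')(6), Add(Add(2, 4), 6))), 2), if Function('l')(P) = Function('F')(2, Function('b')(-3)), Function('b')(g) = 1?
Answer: 4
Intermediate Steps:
Function('Q')(K) = Mul(Add(1, K), Add(-4, K)) (Function('Q')(K) = Mul(Add(-4, K), Add(1, K)) = Mul(Add(1, K), Add(-4, K)))
Function('f')(S, u) = 9
Function('F')(w, z) = Mul(w, z)
Function('l')(P) = 2 (Function('l')(P) = Mul(2, 1) = 2)
Pow(Function('l')(Function('f')(Function('Q')(6), Add(Add(2, 4), 6))), 2) = Pow(2, 2) = 4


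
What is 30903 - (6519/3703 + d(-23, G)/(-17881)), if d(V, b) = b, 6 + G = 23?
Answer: 2046074435441/66213343 ≈ 30901.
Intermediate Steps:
G = 17 (G = -6 + 23 = 17)
30903 - (6519/3703 + d(-23, G)/(-17881)) = 30903 - (6519/3703 + 17/(-17881)) = 30903 - (6519*(1/3703) + 17*(-1/17881)) = 30903 - (6519/3703 - 17/17881) = 30903 - 1*116503288/66213343 = 30903 - 116503288/66213343 = 2046074435441/66213343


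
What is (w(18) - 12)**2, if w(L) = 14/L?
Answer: 10201/81 ≈ 125.94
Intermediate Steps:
(w(18) - 12)**2 = (14/18 - 12)**2 = (14*(1/18) - 12)**2 = (7/9 - 12)**2 = (-101/9)**2 = 10201/81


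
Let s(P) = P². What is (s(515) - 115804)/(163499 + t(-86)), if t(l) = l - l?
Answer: 149421/163499 ≈ 0.91390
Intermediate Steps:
t(l) = 0
(s(515) - 115804)/(163499 + t(-86)) = (515² - 115804)/(163499 + 0) = (265225 - 115804)/163499 = 149421*(1/163499) = 149421/163499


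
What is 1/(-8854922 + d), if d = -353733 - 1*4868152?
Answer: -1/14076807 ≈ -7.1039e-8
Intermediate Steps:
d = -5221885 (d = -353733 - 4868152 = -5221885)
1/(-8854922 + d) = 1/(-8854922 - 5221885) = 1/(-14076807) = -1/14076807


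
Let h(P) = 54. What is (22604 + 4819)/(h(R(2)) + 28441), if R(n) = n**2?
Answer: 27423/28495 ≈ 0.96238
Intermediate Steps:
(22604 + 4819)/(h(R(2)) + 28441) = (22604 + 4819)/(54 + 28441) = 27423/28495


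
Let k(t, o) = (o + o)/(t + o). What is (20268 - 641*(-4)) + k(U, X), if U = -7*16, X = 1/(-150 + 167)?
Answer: 43449294/1903 ≈ 22832.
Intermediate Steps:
X = 1/17 ≈ 0.058824
U = -112
k(t, o) = 2*o/(o + t) (k(t, o) = (2*o)/(o + t) = 2*o/(o + t))
(20268 - 641*(-4)) + k(U, X) = (20268 - 641*(-4)) + 2*(1/17)/(1/17 - 112) = (20268 + 2564) + 2*(1/17)/(-1903/17) = 22832 + 2*(1/17)*(-17/1903) = 22832 - 2/1903 = 43449294/1903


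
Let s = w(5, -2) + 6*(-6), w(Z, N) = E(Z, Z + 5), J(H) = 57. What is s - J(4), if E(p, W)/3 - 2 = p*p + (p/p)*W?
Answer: 18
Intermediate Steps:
E(p, W) = 6 + 3*W + 3*p² (E(p, W) = 6 + 3*(p*p + (p/p)*W) = 6 + 3*(p² + 1*W) = 6 + 3*(p² + W) = 6 + 3*(W + p²) = 6 + (3*W + 3*p²) = 6 + 3*W + 3*p²)
w(Z, N) = 21 + 3*Z + 3*Z² (w(Z, N) = 6 + 3*(Z + 5) + 3*Z² = 6 + 3*(5 + Z) + 3*Z² = 6 + (15 + 3*Z) + 3*Z² = 21 + 3*Z + 3*Z²)
s = 75 (s = (21 + 3*5 + 3*5²) + 6*(-6) = (21 + 15 + 3*25) - 36 = (21 + 15 + 75) - 36 = 111 - 36 = 75)
s - J(4) = 75 - 1*57 = 75 - 57 = 18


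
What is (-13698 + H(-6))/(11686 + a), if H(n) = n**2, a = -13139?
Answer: 13662/1453 ≈ 9.4026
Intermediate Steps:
(-13698 + H(-6))/(11686 + a) = (-13698 + (-6)**2)/(11686 - 13139) = (-13698 + 36)/(-1453) = -13662*(-1/1453) = 13662/1453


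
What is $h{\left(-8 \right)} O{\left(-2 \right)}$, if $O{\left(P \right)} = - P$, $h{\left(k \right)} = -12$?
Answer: $-24$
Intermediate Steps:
$h{\left(-8 \right)} O{\left(-2 \right)} = - 12 \left(\left(-1\right) \left(-2\right)\right) = \left(-12\right) 2 = -24$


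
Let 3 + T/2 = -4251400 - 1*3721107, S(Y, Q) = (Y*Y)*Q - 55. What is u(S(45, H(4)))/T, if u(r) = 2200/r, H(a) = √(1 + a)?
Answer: -121/326874504502 - 4455*√5/326874504502 ≈ -3.0846e-8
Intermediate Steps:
S(Y, Q) = -55 + Q*Y² (S(Y, Q) = Y²*Q - 55 = Q*Y² - 55 = -55 + Q*Y²)
T = -15945020 (T = -6 + 2*(-4251400 - 1*3721107) = -6 + 2*(-4251400 - 3721107) = -6 + 2*(-7972507) = -6 - 15945014 = -15945020)
u(S(45, H(4)))/T = (2200/(-55 + √(1 + 4)*45²))/(-15945020) = (2200/(-55 + √5*2025))*(-1/15945020) = (2200/(-55 + 2025*√5))*(-1/15945020) = -110/(797251*(-55 + 2025*√5))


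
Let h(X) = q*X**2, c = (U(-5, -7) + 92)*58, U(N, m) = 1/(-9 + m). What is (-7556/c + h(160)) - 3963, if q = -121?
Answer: -132309636465/42659 ≈ -3.1016e+6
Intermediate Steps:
c = 42659/8 (c = (1/(-9 - 7) + 92)*58 = (1/(-16) + 92)*58 = (-1/16 + 92)*58 = (1471/16)*58 = 42659/8 ≈ 5332.4)
h(X) = -121*X**2
(-7556/c + h(160)) - 3963 = (-7556/42659/8 - 121*160**2) - 3963 = (-7556*8/42659 - 121*25600) - 3963 = (-60448/42659 - 3097600) - 3963 = -132140578848/42659 - 3963 = -132309636465/42659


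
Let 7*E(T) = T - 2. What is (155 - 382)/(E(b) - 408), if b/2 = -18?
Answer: 1589/2894 ≈ 0.54907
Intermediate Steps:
b = -36 (b = 2*(-18) = -36)
E(T) = -2/7 + T/7 (E(T) = (T - 2)/7 = (-2 + T)/7 = -2/7 + T/7)
(155 - 382)/(E(b) - 408) = (155 - 382)/((-2/7 + (⅐)*(-36)) - 408) = -227/((-2/7 - 36/7) - 408) = -227/(-38/7 - 408) = -227/(-2894/7) = -227*(-7/2894) = 1589/2894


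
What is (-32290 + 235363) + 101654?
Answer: 304727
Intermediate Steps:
(-32290 + 235363) + 101654 = 203073 + 101654 = 304727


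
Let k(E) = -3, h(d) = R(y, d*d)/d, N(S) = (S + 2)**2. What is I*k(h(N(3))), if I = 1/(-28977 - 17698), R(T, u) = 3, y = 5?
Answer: 3/46675 ≈ 6.4274e-5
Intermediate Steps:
I = -1/46675 (I = 1/(-46675) = -1/46675 ≈ -2.1425e-5)
N(S) = (2 + S)**2
h(d) = 3/d
I*k(h(N(3))) = -1/46675*(-3) = 3/46675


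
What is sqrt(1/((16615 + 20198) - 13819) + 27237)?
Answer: sqrt(14400856591526)/22994 ≈ 165.04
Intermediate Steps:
sqrt(1/((16615 + 20198) - 13819) + 27237) = sqrt(1/(36813 - 13819) + 27237) = sqrt(1/22994 + 27237) = sqrt(626287579/22994) = sqrt(14400856591526)/22994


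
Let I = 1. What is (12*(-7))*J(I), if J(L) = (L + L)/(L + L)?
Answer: -84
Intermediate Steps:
J(L) = 1 (J(L) = (2*L)/((2*L)) = (2*L)*(1/(2*L)) = 1)
(12*(-7))*J(I) = (12*(-7))*1 = -84*1 = -84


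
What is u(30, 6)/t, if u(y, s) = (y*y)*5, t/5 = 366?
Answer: 150/61 ≈ 2.4590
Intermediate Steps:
t = 1830 (t = 5*366 = 1830)
u(y, s) = 5*y² (u(y, s) = y²*5 = 5*y²)
u(30, 6)/t = (5*30²)/1830 = (5*900)*(1/1830) = 4500*(1/1830) = 150/61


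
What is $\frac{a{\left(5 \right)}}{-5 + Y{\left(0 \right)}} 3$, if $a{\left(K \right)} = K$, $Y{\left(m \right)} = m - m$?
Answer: $-3$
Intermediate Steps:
$Y{\left(m \right)} = 0$
$\frac{a{\left(5 \right)}}{-5 + Y{\left(0 \right)}} 3 = \frac{1}{-5 + 0} \cdot 5 \cdot 3 = \frac{1}{-5} \cdot 5 \cdot 3 = \left(- \frac{1}{5}\right) 5 \cdot 3 = \left(-1\right) 3 = -3$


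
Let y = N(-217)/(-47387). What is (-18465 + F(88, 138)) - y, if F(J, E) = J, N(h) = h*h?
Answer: -870783810/47387 ≈ -18376.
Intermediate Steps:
N(h) = h²
y = -47089/47387 (y = (-217)²/(-47387) = 47089*(-1/47387) = -47089/47387 ≈ -0.99371)
(-18465 + F(88, 138)) - y = (-18465 + 88) - 1*(-47089/47387) = -18377 + 47089/47387 = -870783810/47387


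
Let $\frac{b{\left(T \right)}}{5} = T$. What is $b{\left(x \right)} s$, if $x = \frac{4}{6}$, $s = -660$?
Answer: $-2200$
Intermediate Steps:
$x = \frac{2}{3}$ ($x = 4 \cdot \frac{1}{6} = \frac{2}{3} \approx 0.66667$)
$b{\left(T \right)} = 5 T$
$b{\left(x \right)} s = 5 \cdot \frac{2}{3} \left(-660\right) = \frac{10}{3} \left(-660\right) = -2200$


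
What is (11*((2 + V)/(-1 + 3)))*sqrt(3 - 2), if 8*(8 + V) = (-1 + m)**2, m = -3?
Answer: -22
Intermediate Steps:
V = -6 (V = -8 + (-1 - 3)**2/8 = -8 + (1/8)*(-4)**2 = -8 + (1/8)*16 = -8 + 2 = -6)
(11*((2 + V)/(-1 + 3)))*sqrt(3 - 2) = (11*((2 - 6)/(-1 + 3)))*sqrt(3 - 2) = (11*(-4/2))*sqrt(1) = (11*(-4*1/2))*1 = (11*(-2))*1 = -22*1 = -22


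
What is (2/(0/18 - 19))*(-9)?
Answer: 18/19 ≈ 0.94737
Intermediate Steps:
(2/(0/18 - 19))*(-9) = (2/(0*(1/18) - 19))*(-9) = (2/(0 - 19))*(-9) = (2/(-19))*(-9) = (2*(-1/19))*(-9) = -2/19*(-9) = 18/19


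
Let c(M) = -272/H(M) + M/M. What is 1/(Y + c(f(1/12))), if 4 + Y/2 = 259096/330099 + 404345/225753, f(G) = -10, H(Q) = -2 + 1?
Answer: 752735753/203353067059 ≈ 0.0037016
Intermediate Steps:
H(Q) = -1
Y = -2143793510/752735753 (Y = -8 + 2*(259096/330099 + 404345/225753) = -8 + 2*(1939046257/752735753) = -8 + 3878092514/752735753 = -2143793510/752735753 ≈ -2.8480)
c(M) = 273 (c(M) = -272/(-1) + M/M = -272*(-1) + 1 = 272 + 1 = 273)
1/(Y + c(f(1/12))) = 1/(-2143793510/752735753 + 273) = 1/(203353067059/752735753) = 752735753/203353067059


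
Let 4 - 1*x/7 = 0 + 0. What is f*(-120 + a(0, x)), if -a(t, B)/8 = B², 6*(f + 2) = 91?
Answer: -252484/3 ≈ -84161.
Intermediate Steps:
f = 79/6 (f = -2 + (⅙)*91 = -2 + 91/6 = 79/6 ≈ 13.167)
x = 28 (x = 28 - 7*(0 + 0) = 28 - 7*0 = 28 + 0 = 28)
a(t, B) = -8*B²
f*(-120 + a(0, x)) = 79*(-120 - 8*28²)/6 = 79*(-120 - 8*784)/6 = 79*(-120 - 6272)/6 = (79/6)*(-6392) = -252484/3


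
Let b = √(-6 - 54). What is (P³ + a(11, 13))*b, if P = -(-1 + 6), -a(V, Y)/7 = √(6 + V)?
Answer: I*√15*(-250 - 14*√17) ≈ -1191.8*I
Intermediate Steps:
a(V, Y) = -7*√(6 + V)
P = -5 (P = -1*5 = -5)
b = 2*I*√15 (b = √(-60) = 2*I*√15 ≈ 7.746*I)
(P³ + a(11, 13))*b = ((-5)³ - 7*√(6 + 11))*(2*I*√15) = (-125 - 7*√17)*(2*I*√15) = 2*I*√15*(-125 - 7*√17)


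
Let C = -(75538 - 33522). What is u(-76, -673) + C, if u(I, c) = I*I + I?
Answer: -36316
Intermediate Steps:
u(I, c) = I + I**2 (u(I, c) = I**2 + I = I + I**2)
C = -42016 (C = -1*42016 = -42016)
u(-76, -673) + C = -76*(1 - 76) - 42016 = -76*(-75) - 42016 = 5700 - 42016 = -36316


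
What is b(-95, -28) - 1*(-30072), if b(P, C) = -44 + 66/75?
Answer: 750722/25 ≈ 30029.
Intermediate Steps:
b(P, C) = -1078/25 (b(P, C) = -44 + 66*(1/75) = -44 + 22/25 = -1078/25)
b(-95, -28) - 1*(-30072) = -1078/25 - 1*(-30072) = -1078/25 + 30072 = 750722/25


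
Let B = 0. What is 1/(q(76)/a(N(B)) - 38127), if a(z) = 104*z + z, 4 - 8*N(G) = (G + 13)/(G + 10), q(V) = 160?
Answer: -567/21615449 ≈ -2.6231e-5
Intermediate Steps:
N(G) = 1/2 - (13 + G)/(8*(10 + G)) (N(G) = 1/2 - (G + 13)/(8*(G + 10)) = 1/2 - (13 + G)/(8*(10 + G)))
a(z) = 105*z
1/(q(76)/a(N(B)) - 38127) = 1/(160/((105*(3*(9 + 0)/(8*(10 + 0))))) - 38127) = 1/(160/((105*((3/8)*9/10))) - 38127) = 1/(160/((105*((3/8)*(1/10)*9))) - 38127) = 1/(160/((105*(27/80))) - 38127) = 1/(160/(567/16) - 38127) = 1/(160*(16/567) - 38127) = 1/(2560/567 - 38127) = 1/(-21615449/567) = -567/21615449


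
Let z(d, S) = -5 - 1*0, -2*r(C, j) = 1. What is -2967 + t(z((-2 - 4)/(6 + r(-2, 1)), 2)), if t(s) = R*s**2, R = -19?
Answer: -3442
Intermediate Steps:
r(C, j) = -1/2 (r(C, j) = -1/2*1 = -1/2)
z(d, S) = -5 (z(d, S) = -5 + 0 = -5)
t(s) = -19*s**2
-2967 + t(z((-2 - 4)/(6 + r(-2, 1)), 2)) = -2967 - 19*(-5)**2 = -2967 - 19*25 = -2967 - 475 = -3442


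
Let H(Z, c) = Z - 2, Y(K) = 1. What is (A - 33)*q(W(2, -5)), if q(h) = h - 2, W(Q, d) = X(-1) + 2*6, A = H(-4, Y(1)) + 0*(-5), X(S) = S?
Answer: -351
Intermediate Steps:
H(Z, c) = -2 + Z
A = -6 (A = (-2 - 4) + 0*(-5) = -6 + 0 = -6)
W(Q, d) = 11 (W(Q, d) = -1 + 2*6 = -1 + 12 = 11)
q(h) = -2 + h
(A - 33)*q(W(2, -5)) = (-6 - 33)*(-2 + 11) = -39*9 = -351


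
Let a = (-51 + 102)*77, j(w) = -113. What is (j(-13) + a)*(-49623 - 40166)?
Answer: -342455246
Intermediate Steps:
a = 3927 (a = 51*77 = 3927)
(j(-13) + a)*(-49623 - 40166) = (-113 + 3927)*(-49623 - 40166) = 3814*(-89789) = -342455246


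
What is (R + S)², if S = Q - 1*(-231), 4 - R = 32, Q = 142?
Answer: 119025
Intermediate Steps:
R = -28 (R = 4 - 1*32 = 4 - 32 = -28)
S = 373 (S = 142 - 1*(-231) = 142 + 231 = 373)
(R + S)² = (-28 + 373)² = 345² = 119025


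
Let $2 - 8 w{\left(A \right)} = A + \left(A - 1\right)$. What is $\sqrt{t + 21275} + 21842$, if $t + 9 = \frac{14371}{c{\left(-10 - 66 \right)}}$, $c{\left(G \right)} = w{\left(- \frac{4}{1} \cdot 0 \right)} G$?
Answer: $21842 + \frac{2 \sqrt{16863735}}{57} \approx 21986.0$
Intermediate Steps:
$w{\left(A \right)} = \frac{3}{8} - \frac{A}{4}$ ($w{\left(A \right)} = \frac{1}{4} - \frac{A + \left(A - 1\right)}{8} = \frac{1}{4} - \frac{A + \left(-1 + A\right)}{8} = \frac{1}{4} - \frac{-1 + 2 A}{8} = \frac{1}{4} - \left(- \frac{1}{8} + \frac{A}{4}\right) = \frac{3}{8} - \frac{A}{4}$)
$c{\left(G \right)} = \frac{3 G}{8}$ ($c{\left(G \right)} = \left(\frac{3}{8} - \frac{- \frac{4}{1} \cdot 0}{4}\right) G = \left(\frac{3}{8} - \frac{\left(-4\right) 1 \cdot 0}{4}\right) G = \left(\frac{3}{8} - \frac{\left(-4\right) 0}{4}\right) G = \left(\frac{3}{8} - 0\right) G = \left(\frac{3}{8} + 0\right) G = \frac{3 G}{8}$)
$t = - \frac{29255}{57}$ ($t = -9 + \frac{14371}{\frac{3}{8} \left(-10 - 66\right)} = -9 + \frac{14371}{\frac{3}{8} \left(-76\right)} = -9 + \frac{14371}{- \frac{57}{2}} = -9 + 14371 \left(- \frac{2}{57}\right) = -9 - \frac{28742}{57} = - \frac{29255}{57} \approx -513.25$)
$\sqrt{t + 21275} + 21842 = \sqrt{- \frac{29255}{57} + 21275} + 21842 = \sqrt{\frac{1183420}{57}} + 21842 = \frac{2 \sqrt{16863735}}{57} + 21842 = 21842 + \frac{2 \sqrt{16863735}}{57}$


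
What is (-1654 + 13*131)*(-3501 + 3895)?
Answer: 19306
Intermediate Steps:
(-1654 + 13*131)*(-3501 + 3895) = (-1654 + 1703)*394 = 49*394 = 19306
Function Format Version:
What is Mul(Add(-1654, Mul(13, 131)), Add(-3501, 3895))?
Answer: 19306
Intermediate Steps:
Mul(Add(-1654, Mul(13, 131)), Add(-3501, 3895)) = Mul(Add(-1654, 1703), 394) = Mul(49, 394) = 19306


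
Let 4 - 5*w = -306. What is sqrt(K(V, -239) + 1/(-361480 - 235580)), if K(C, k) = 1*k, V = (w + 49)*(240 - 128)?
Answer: I*sqrt(2366635400485)/99510 ≈ 15.46*I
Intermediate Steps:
w = 62 (w = 4/5 - 1/5*(-306) = 4/5 + 306/5 = 62)
V = 12432 (V = (62 + 49)*(240 - 128) = 111*112 = 12432)
K(C, k) = k
sqrt(K(V, -239) + 1/(-361480 - 235580)) = sqrt(-239 + 1/(-361480 - 235580)) = sqrt(-239 + 1/(-597060)) = sqrt(-239 - 1/597060) = sqrt(-142697341/597060) = I*sqrt(2366635400485)/99510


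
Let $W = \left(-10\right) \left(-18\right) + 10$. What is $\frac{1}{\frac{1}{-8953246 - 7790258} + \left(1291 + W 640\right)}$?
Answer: $\frac{16743504}{2057625950063} \approx 8.1373 \cdot 10^{-6}$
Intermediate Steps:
$W = 190$ ($W = 180 + 10 = 190$)
$\frac{1}{\frac{1}{-8953246 - 7790258} + \left(1291 + W 640\right)} = \frac{1}{\frac{1}{-8953246 - 7790258} + \left(1291 + 190 \cdot 640\right)} = \frac{1}{\frac{1}{-16743504} + \left(1291 + 121600\right)} = \frac{1}{- \frac{1}{16743504} + 122891} = \frac{1}{\frac{2057625950063}{16743504}} = \frac{16743504}{2057625950063}$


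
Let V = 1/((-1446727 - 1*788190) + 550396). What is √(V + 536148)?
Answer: √169042162458512083/561507 ≈ 732.22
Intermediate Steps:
V = -1/1684521 (V = 1/((-1446727 - 788190) + 550396) = 1/(-2234917 + 550396) = 1/(-1684521) = -1/1684521 ≈ -5.9364e-7)
√(V + 536148) = √(-1/1684521 + 536148) = √(903152565107/1684521) = √169042162458512083/561507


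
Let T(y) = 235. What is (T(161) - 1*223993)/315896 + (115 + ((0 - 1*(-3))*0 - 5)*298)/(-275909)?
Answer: -30651244511/43579274732 ≈ -0.70334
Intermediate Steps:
(T(161) - 1*223993)/315896 + (115 + ((0 - 1*(-3))*0 - 5)*298)/(-275909) = (235 - 1*223993)/315896 + (115 + ((0 - 1*(-3))*0 - 5)*298)/(-275909) = (235 - 223993)*(1/315896) + (115 + ((0 + 3)*0 - 5)*298)*(-1/275909) = -223758*1/315896 + (115 + (3*0 - 5)*298)*(-1/275909) = -111879/157948 + (115 + (0 - 5)*298)*(-1/275909) = -111879/157948 + (115 - 5*298)*(-1/275909) = -111879/157948 + (115 - 1490)*(-1/275909) = -111879/157948 - 1375*(-1/275909) = -111879/157948 + 1375/275909 = -30651244511/43579274732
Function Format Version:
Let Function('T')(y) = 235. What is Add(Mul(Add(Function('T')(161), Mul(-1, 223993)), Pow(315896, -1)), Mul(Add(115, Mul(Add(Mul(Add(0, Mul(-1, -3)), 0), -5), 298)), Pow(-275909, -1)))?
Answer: Rational(-30651244511, 43579274732) ≈ -0.70334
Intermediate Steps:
Add(Mul(Add(Function('T')(161), Mul(-1, 223993)), Pow(315896, -1)), Mul(Add(115, Mul(Add(Mul(Add(0, Mul(-1, -3)), 0), -5), 298)), Pow(-275909, -1))) = Add(Mul(Add(235, Mul(-1, 223993)), Pow(315896, -1)), Mul(Add(115, Mul(Add(Mul(Add(0, Mul(-1, -3)), 0), -5), 298)), Pow(-275909, -1))) = Add(Mul(Add(235, -223993), Rational(1, 315896)), Mul(Add(115, Mul(Add(Mul(Add(0, 3), 0), -5), 298)), Rational(-1, 275909))) = Add(Mul(-223758, Rational(1, 315896)), Mul(Add(115, Mul(Add(Mul(3, 0), -5), 298)), Rational(-1, 275909))) = Add(Rational(-111879, 157948), Mul(Add(115, Mul(Add(0, -5), 298)), Rational(-1, 275909))) = Add(Rational(-111879, 157948), Mul(Add(115, Mul(-5, 298)), Rational(-1, 275909))) = Add(Rational(-111879, 157948), Mul(Add(115, -1490), Rational(-1, 275909))) = Add(Rational(-111879, 157948), Mul(-1375, Rational(-1, 275909))) = Add(Rational(-111879, 157948), Rational(1375, 275909)) = Rational(-30651244511, 43579274732)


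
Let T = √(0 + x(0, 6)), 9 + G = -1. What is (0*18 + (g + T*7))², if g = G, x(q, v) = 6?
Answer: 394 - 140*√6 ≈ 51.071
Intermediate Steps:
G = -10 (G = -9 - 1 = -10)
T = √6 (T = √(0 + 6) = √6 ≈ 2.4495)
g = -10
(0*18 + (g + T*7))² = (0*18 + (-10 + √6*7))² = (0 + (-10 + 7*√6))² = (-10 + 7*√6)²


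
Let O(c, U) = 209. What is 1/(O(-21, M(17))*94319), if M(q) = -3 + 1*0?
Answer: 1/19712671 ≈ 5.0729e-8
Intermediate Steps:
M(q) = -3 (M(q) = -3 + 0 = -3)
1/(O(-21, M(17))*94319) = 1/(209*94319) = (1/209)*(1/94319) = 1/19712671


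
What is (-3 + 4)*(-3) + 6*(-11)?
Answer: -69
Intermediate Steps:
(-3 + 4)*(-3) + 6*(-11) = 1*(-3) - 66 = -3 - 66 = -69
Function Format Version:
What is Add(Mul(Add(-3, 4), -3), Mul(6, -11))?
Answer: -69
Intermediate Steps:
Add(Mul(Add(-3, 4), -3), Mul(6, -11)) = Add(Mul(1, -3), -66) = Add(-3, -66) = -69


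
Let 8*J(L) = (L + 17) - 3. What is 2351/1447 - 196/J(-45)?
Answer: 2341777/44857 ≈ 52.205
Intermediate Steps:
J(L) = 7/4 + L/8 (J(L) = ((L + 17) - 3)/8 = ((17 + L) - 3)/8 = (14 + L)/8 = 7/4 + L/8)
2351/1447 - 196/J(-45) = 2351/1447 - 196/(7/4 + (⅛)*(-45)) = 2351*(1/1447) - 196/(7/4 - 45/8) = 2351/1447 - 196/(-31/8) = 2351/1447 - 196*(-8/31) = 2351/1447 + 1568/31 = 2341777/44857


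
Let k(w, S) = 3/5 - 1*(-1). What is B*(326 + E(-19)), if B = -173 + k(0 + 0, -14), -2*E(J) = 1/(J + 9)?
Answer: -5588497/100 ≈ -55885.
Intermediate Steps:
E(J) = -1/(2*(9 + J)) (E(J) = -1/(2*(J + 9)) = -1/(2*(9 + J)))
k(w, S) = 8/5 (k(w, S) = 3*(1/5) + 1 = 3/5 + 1 = 8/5)
B = -857/5 (B = -173 + 8/5 = -857/5 ≈ -171.40)
B*(326 + E(-19)) = -857*(326 - 1/(18 + 2*(-19)))/5 = -857*(326 - 1/(18 - 38))/5 = -857*(326 - 1/(-20))/5 = -857*(326 - 1*(-1/20))/5 = -857*(326 + 1/20)/5 = -857/5*6521/20 = -5588497/100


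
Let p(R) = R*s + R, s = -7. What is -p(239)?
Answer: 1434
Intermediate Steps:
p(R) = -6*R (p(R) = R*(-7) + R = -7*R + R = -6*R)
-p(239) = -(-6)*239 = -1*(-1434) = 1434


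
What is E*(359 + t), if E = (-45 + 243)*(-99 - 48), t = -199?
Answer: -4656960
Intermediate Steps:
E = -29106 (E = 198*(-147) = -29106)
E*(359 + t) = -29106*(359 - 199) = -29106*160 = -4656960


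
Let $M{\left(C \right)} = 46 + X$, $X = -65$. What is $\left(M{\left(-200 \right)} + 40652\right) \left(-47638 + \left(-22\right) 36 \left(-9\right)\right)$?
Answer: $-1646042830$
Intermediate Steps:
$M{\left(C \right)} = -19$ ($M{\left(C \right)} = 46 - 65 = -19$)
$\left(M{\left(-200 \right)} + 40652\right) \left(-47638 + \left(-22\right) 36 \left(-9\right)\right) = \left(-19 + 40652\right) \left(-47638 + \left(-22\right) 36 \left(-9\right)\right) = 40633 \left(-47638 - -7128\right) = 40633 \left(-47638 + 7128\right) = 40633 \left(-40510\right) = -1646042830$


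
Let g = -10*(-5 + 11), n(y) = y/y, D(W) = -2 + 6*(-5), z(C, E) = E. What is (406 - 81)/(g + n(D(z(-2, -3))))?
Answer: -325/59 ≈ -5.5085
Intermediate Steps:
D(W) = -32 (D(W) = -2 - 30 = -32)
n(y) = 1
g = -60 (g = -10*6 = -60)
(406 - 81)/(g + n(D(z(-2, -3)))) = (406 - 81)/(-60 + 1) = 325/(-59) = 325*(-1/59) = -325/59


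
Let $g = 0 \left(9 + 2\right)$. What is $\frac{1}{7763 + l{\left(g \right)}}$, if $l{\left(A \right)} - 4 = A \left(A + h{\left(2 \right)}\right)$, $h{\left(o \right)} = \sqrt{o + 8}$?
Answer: $\frac{1}{7767} \approx 0.00012875$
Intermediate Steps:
$h{\left(o \right)} = \sqrt{8 + o}$
$g = 0$ ($g = 0 \cdot 11 = 0$)
$l{\left(A \right)} = 4 + A \left(A + \sqrt{10}\right)$ ($l{\left(A \right)} = 4 + A \left(A + \sqrt{8 + 2}\right) = 4 + A \left(A + \sqrt{10}\right)$)
$\frac{1}{7763 + l{\left(g \right)}} = \frac{1}{7763 + \left(4 + 0^{2} + 0 \sqrt{10}\right)} = \frac{1}{7763 + \left(4 + 0 + 0\right)} = \frac{1}{7763 + 4} = \frac{1}{7767}$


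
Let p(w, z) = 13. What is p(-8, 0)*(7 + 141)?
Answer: 1924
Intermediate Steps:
p(-8, 0)*(7 + 141) = 13*(7 + 141) = 13*148 = 1924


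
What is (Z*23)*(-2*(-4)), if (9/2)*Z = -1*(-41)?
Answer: 15088/9 ≈ 1676.4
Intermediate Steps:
Z = 82/9 (Z = 2*(-1*(-41))/9 = (2/9)*41 = 82/9 ≈ 9.1111)
(Z*23)*(-2*(-4)) = ((82/9)*23)*(-2*(-4)) = (1886/9)*8 = 15088/9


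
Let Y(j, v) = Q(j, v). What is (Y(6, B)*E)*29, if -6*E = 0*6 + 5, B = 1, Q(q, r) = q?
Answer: -145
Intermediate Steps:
E = -⅚ (E = -(0*6 + 5)/6 = -(0 + 5)/6 = -⅙*5 = -⅚ ≈ -0.83333)
Y(j, v) = j
(Y(6, B)*E)*29 = (6*(-⅚))*29 = -5*29 = -145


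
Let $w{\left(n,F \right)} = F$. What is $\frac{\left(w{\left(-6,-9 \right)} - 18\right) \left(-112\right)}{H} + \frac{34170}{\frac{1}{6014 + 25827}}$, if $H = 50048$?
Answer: $\frac{3403285802349}{3128} \approx 1.088 \cdot 10^{9}$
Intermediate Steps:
$\frac{\left(w{\left(-6,-9 \right)} - 18\right) \left(-112\right)}{H} + \frac{34170}{\frac{1}{6014 + 25827}} = \frac{\left(-9 - 18\right) \left(-112\right)}{50048} + \frac{34170}{\frac{1}{6014 + 25827}} = \left(-27\right) \left(-112\right) \frac{1}{50048} + \frac{34170}{\frac{1}{31841}} = 3024 \cdot \frac{1}{50048} + 34170 \frac{1}{\frac{1}{31841}} = \frac{189}{3128} + 34170 \cdot 31841 = \frac{189}{3128} + 1088006970 = \frac{3403285802349}{3128}$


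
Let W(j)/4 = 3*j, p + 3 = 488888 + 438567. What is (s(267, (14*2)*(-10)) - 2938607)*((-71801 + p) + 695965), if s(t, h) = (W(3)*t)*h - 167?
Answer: -8735805996544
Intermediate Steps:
p = 927452 (p = -3 + (488888 + 438567) = -3 + 927455 = 927452)
W(j) = 12*j (W(j) = 4*(3*j) = 12*j)
s(t, h) = -167 + 36*h*t (s(t, h) = ((12*3)*t)*h - 167 = (36*t)*h - 167 = 36*h*t - 167 = -167 + 36*h*t)
(s(267, (14*2)*(-10)) - 2938607)*((-71801 + p) + 695965) = ((-167 + 36*((14*2)*(-10))*267) - 2938607)*((-71801 + 927452) + 695965) = ((-167 + 36*(28*(-10))*267) - 2938607)*(855651 + 695965) = ((-167 + 36*(-280)*267) - 2938607)*1551616 = ((-167 - 2691360) - 2938607)*1551616 = (-2691527 - 2938607)*1551616 = -5630134*1551616 = -8735805996544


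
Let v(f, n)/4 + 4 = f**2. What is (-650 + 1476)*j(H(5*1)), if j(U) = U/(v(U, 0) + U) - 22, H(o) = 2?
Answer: -17346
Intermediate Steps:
v(f, n) = -16 + 4*f**2
j(U) = -22 + U/(-16 + U + 4*U**2) (j(U) = U/((-16 + 4*U**2) + U) - 22 = U/(-16 + U + 4*U**2) - 22 = -22 + U/(-16 + U + 4*U**2))
(-650 + 1476)*j(H(5*1)) = (-650 + 1476)*((352 - 88*2**2 - 21*2)/(-16 + 2 + 4*2**2)) = 826*((352 - 88*4 - 42)/(-16 + 2 + 4*4)) = 826*((352 - 352 - 42)/(-16 + 2 + 16)) = 826*(-42/2) = 826*((1/2)*(-42)) = 826*(-21) = -17346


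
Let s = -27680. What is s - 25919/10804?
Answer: -299080639/10804 ≈ -27682.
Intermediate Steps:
s - 25919/10804 = -27680 - 25919/10804 = -299080639/10804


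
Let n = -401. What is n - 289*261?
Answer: -75830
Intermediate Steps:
n - 289*261 = -401 - 289*261 = -401 - 75429 = -75830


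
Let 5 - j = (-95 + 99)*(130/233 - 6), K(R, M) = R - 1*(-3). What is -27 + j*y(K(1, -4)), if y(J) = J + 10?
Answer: 81027/233 ≈ 347.76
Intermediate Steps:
K(R, M) = 3 + R (K(R, M) = R + 3 = 3 + R)
j = 6237/233 (j = 5 - (-95 + 99)*(130/233 - 6) = 5 - 4*(130*(1/233) - 6) = 5 - 4*(130/233 - 6) = 5 - 4*(-1268)/233 = 5 - 1*(-5072/233) = 5 + 5072/233 = 6237/233 ≈ 26.768)
y(J) = 10 + J
-27 + j*y(K(1, -4)) = -27 + 6237*(10 + (3 + 1))/233 = -27 + 6237*(10 + 4)/233 = -27 + (6237/233)*14 = -27 + 87318/233 = 81027/233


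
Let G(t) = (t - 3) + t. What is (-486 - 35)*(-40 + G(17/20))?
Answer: 215173/10 ≈ 21517.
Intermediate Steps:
G(t) = -3 + 2*t (G(t) = (-3 + t) + t = -3 + 2*t)
(-486 - 35)*(-40 + G(17/20)) = (-486 - 35)*(-40 + (-3 + 2*(17/20))) = -521*(-40 + (-3 + 2*(17*(1/20)))) = -521*(-40 + (-3 + 2*(17/20))) = -521*(-40 + (-3 + 17/10)) = -521*(-40 - 13/10) = -521*(-413/10) = 215173/10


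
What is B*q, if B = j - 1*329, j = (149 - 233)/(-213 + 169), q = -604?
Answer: 2173192/11 ≈ 1.9756e+5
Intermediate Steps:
j = 21/11 (j = -84/(-44) = -84*(-1/44) = 21/11 ≈ 1.9091)
B = -3598/11 (B = 21/11 - 1*329 = 21/11 - 329 = -3598/11 ≈ -327.09)
B*q = -3598/11*(-604) = 2173192/11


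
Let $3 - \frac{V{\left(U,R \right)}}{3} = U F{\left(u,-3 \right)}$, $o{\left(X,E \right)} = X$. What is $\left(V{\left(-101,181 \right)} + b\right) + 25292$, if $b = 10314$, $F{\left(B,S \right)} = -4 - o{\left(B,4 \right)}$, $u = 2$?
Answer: $33797$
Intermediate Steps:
$F{\left(B,S \right)} = -4 - B$
$V{\left(U,R \right)} = 9 + 18 U$ ($V{\left(U,R \right)} = 9 - 3 U \left(-4 - 2\right) = 9 - 3 U \left(-6\right) = 9 - 3 \left(- 6 U\right) = 9 + 18 U$)
$\left(V{\left(-101,181 \right)} + b\right) + 25292 = \left(\left(9 + 18 \left(-101\right)\right) + 10314\right) + 25292 = \left(\left(9 - 1818\right) + 10314\right) + 25292 = \left(-1809 + 10314\right) + 25292 = 8505 + 25292 = 33797$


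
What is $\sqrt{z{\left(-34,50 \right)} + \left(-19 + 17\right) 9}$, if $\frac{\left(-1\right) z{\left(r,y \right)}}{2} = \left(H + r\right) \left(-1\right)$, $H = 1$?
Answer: $2 i \sqrt{21} \approx 9.1651 i$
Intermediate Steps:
$z{\left(r,y \right)} = 2 + 2 r$ ($z{\left(r,y \right)} = - 2 \left(1 + r\right) \left(-1\right) = - 2 \left(-1 - r\right) = 2 + 2 r$)
$\sqrt{z{\left(-34,50 \right)} + \left(-19 + 17\right) 9} = \sqrt{\left(2 + 2 \left(-34\right)\right) + \left(-19 + 17\right) 9} = \sqrt{\left(2 - 68\right) - 18} = \sqrt{-66 - 18} = \sqrt{-84} = 2 i \sqrt{21}$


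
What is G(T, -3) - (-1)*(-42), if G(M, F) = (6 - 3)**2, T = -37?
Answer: -33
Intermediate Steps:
G(M, F) = 9 (G(M, F) = 3**2 = 9)
G(T, -3) - (-1)*(-42) = 9 - (-1)*(-42) = 9 - 1*42 = 9 - 42 = -33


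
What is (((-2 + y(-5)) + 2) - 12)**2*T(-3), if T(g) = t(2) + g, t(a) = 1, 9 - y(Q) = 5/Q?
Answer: -8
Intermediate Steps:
y(Q) = 9 - 5/Q
T(g) = 1 + g
(((-2 + y(-5)) + 2) - 12)**2*T(-3) = (((-2 + (9 - 5/(-5))) + 2) - 12)**2*(1 - 3) = (((-2 + (9 - 5*(-1/5))) + 2) - 12)**2*(-2) = (((-2 + (9 + 1)) + 2) - 12)**2*(-2) = (((-2 + 10) + 2) - 12)**2*(-2) = ((8 + 2) - 12)**2*(-2) = (10 - 12)**2*(-2) = (-2)**2*(-2) = 4*(-2) = -8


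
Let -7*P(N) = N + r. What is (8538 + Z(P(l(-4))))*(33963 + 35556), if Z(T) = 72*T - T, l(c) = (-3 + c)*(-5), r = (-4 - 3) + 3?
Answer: 4001861235/7 ≈ 5.7169e+8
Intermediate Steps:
r = -4 (r = -7 + 3 = -4)
l(c) = 15 - 5*c
P(N) = 4/7 - N/7 (P(N) = -(N - 4)/7 = -(-4 + N)/7 = 4/7 - N/7)
Z(T) = 71*T
(8538 + Z(P(l(-4))))*(33963 + 35556) = (8538 + 71*(4/7 - (15 - 5*(-4))/7))*(33963 + 35556) = (8538 + 71*(4/7 - (15 + 20)/7))*69519 = (8538 + 71*(4/7 - 1/7*35))*69519 = (8538 + 71*(4/7 - 5))*69519 = (8538 + 71*(-31/7))*69519 = (8538 - 2201/7)*69519 = (57565/7)*69519 = 4001861235/7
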